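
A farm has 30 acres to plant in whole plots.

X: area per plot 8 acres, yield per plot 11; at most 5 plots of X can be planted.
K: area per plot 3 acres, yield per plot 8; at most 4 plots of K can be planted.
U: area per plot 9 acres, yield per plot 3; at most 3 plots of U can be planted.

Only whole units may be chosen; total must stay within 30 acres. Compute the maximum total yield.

54

2×X and 4×K: area 28 ≤ 30, yield 2·11 + 4·8 = 54.
3×X and 2×K: area 30 ≤ 30, yield 3·11 + 2·8 = 49.
Best is 54.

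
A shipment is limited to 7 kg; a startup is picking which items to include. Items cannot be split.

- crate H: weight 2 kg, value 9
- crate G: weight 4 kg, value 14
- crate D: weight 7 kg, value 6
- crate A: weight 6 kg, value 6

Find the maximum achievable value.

This is a 0-1 knapsack instance.
Allowing fractional choices, the relaxed optimum would be about 24.0, but items are indivisible.
crate H + crate G: weight 2 + 4 = 6 ≤ 7, value 9 + 14 = 23.
crate H: weight 2 ≤ 7, value 9.
crate G: weight 4 ≤ 7, value 14.
Best is crate H and crate G with total value 23.

23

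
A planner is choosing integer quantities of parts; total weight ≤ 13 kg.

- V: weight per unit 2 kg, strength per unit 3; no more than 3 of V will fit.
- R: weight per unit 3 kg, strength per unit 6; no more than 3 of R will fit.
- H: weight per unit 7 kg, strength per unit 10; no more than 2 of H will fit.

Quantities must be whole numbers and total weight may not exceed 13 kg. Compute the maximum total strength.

R has the best ratio (6/3); taking only R gives at most 3×6 = 18 (stopped by the supply cap of 3).
Mixing does better — 2×V and 3×R: weight 13 ≤ 13, strength 2·3 + 3·6 = 24.

24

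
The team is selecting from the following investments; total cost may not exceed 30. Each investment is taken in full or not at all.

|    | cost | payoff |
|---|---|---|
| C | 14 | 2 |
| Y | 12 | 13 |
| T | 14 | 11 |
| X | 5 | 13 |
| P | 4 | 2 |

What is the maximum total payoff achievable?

Y + X: cost 12 + 5 = 17 ≤ 30, payoff 13 + 13 = 26.
Y + X + P: cost 12 + 5 + 4 = 21 ≤ 30, payoff 13 + 13 + 2 = 28.
Best is Y, X, and P with total payoff 28.

28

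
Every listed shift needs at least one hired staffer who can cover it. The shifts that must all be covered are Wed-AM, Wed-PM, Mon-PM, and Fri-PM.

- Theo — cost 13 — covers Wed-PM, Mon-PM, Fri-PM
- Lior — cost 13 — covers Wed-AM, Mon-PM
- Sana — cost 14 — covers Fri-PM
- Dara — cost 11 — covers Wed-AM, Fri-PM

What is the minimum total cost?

Choose Theo and Dara: together they cover Wed-AM, Wed-PM, Mon-PM, Fri-PM — every shift.
Total cost: 13 + 11 = 24.
No cover costs less than 24.

24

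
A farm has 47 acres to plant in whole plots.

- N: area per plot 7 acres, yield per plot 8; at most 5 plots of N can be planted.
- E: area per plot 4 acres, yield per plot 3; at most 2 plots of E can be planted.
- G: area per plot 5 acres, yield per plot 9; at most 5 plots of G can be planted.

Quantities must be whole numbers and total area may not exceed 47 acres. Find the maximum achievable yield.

2×N, 2×E, and 5×G: area 47 ≤ 47, yield 2·8 + 2·3 + 5·9 = 67.
3×N and 5×G: area 46 ≤ 47, yield 3·8 + 5·9 = 69.
Best is 69.

69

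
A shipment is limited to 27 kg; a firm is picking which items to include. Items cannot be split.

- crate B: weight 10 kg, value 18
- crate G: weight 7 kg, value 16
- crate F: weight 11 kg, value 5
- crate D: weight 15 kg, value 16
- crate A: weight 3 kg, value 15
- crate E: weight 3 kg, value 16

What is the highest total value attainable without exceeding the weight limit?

65

This is an integer program with binary decision variables.
crate G + crate F + crate A + crate E: weight 7 + 11 + 3 + 3 = 24 ≤ 27, value 16 + 5 + 15 + 16 = 52.
crate B + crate F + crate A + crate E: weight 10 + 11 + 3 + 3 = 27 ≤ 27, value 18 + 5 + 15 + 16 = 54.
crate B + crate G + crate A + crate E: weight 10 + 7 + 3 + 3 = 23 ≤ 27, value 18 + 16 + 15 + 16 = 65.
Best is crate B, crate G, crate A, and crate E with total value 65.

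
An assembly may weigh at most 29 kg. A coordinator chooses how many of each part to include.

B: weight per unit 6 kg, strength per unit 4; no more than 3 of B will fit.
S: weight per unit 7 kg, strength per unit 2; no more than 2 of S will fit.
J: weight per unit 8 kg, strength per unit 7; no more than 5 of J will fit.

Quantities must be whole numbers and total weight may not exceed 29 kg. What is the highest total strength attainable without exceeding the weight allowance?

J has the best ratio (7/8); taking only J gives at most 3×7 = 21 (stopped by the weight limit).
Mixing does better — 2×B and 2×J: weight 28 ≤ 29, strength 2·4 + 2·7 = 22.

22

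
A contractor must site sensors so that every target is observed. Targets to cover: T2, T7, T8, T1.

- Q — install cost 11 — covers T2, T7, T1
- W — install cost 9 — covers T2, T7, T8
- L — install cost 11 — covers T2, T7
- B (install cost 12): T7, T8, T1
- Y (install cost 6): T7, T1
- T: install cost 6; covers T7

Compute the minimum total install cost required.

Choose W and Y: together they cover T2, T7, T8, T1 — every target.
Total install cost: 9 + 6 = 15.

15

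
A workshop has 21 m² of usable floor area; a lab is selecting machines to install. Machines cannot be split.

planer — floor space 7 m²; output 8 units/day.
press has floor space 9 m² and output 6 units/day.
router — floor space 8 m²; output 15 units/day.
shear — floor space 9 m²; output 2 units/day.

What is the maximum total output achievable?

23

This is a 0-1 knapsack instance.
Allowing fractional choices, the relaxed optimum would be about 27.0, but machines are indivisible.
press + router: floor space 9 + 8 = 17 ≤ 21, output 6 + 15 = 21.
planer + router: floor space 7 + 8 = 15 ≤ 21, output 8 + 15 = 23.
Best is planer and router with total output 23.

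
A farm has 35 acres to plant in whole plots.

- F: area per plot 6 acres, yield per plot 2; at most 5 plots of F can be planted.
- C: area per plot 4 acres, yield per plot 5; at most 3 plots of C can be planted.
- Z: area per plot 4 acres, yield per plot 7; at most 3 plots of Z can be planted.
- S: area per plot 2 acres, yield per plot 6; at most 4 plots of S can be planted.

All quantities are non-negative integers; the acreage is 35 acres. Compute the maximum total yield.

S has the best ratio (6/2); taking only S gives at most 4×6 = 24 (stopped by the supply cap of 4).
Mixing does better — 3×C, 3×Z, and 4×S: area 32 ≤ 35, yield 3·5 + 3·7 + 4·6 = 60.

60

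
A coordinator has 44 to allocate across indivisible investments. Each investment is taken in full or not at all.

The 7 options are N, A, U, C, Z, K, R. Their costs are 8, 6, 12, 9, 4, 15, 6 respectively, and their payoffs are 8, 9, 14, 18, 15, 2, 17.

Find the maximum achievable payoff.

73

This is a 0-1 knapsack instance.
Allowing fractional choices, the relaxed optimum would be about 80.0, but investments are indivisible.
A + U + C + Z + R: cost 6 + 12 + 9 + 4 + 6 = 37 ≤ 44, payoff 9 + 14 + 18 + 15 + 17 = 73.
N + A + C + Z + R: cost 8 + 6 + 9 + 4 + 6 = 33 ≤ 44, payoff 8 + 9 + 18 + 15 + 17 = 67.
N + U + C + Z + R: cost 8 + 12 + 9 + 4 + 6 = 39 ≤ 44, payoff 8 + 14 + 18 + 15 + 17 = 72.
Best is A, U, C, Z, and R with total payoff 73.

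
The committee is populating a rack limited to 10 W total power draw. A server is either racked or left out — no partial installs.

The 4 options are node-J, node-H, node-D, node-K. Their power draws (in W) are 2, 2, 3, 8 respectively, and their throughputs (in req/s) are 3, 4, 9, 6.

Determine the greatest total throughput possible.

node-J + node-H + node-D: power draw 2 + 2 + 3 = 7 ≤ 10, throughput 3 + 4 + 9 = 16.
node-H + node-D: power draw 2 + 3 = 5 ≤ 10, throughput 4 + 9 = 13.
Best is node-J, node-H, and node-D with total throughput 16.

16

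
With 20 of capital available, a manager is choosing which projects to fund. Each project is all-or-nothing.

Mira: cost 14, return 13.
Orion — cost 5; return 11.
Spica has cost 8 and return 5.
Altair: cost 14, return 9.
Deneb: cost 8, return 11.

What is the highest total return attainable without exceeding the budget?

24

Take Mira and Orion: cost 14 + 5 = 19 ≤ 20, return 13 + 11 = 24.
No other feasible combination does better.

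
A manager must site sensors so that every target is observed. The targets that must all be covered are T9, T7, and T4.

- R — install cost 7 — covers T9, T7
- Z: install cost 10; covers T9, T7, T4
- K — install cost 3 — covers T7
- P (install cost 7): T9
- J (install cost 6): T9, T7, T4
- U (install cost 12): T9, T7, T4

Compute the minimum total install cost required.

6

J alone covers T9, T7, T4 — every target.
Total install cost: 6.
No cover costs less than 6.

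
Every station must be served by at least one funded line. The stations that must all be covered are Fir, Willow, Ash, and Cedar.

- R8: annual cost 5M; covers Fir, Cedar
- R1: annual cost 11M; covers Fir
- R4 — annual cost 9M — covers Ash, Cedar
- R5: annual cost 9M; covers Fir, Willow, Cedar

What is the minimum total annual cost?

18

Choose R4 and R5: together they cover Fir, Willow, Ash, Cedar — every station.
Total annual cost: 9 + 9 = 18.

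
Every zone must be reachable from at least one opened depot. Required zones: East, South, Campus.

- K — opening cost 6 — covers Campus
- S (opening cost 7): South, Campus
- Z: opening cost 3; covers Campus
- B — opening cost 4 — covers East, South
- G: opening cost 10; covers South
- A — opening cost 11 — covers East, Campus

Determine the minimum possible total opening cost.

7

This is a weighted set-cover instance.
Choose Z and B: together they cover East, South, Campus — every zone.
Total opening cost: 3 + 4 = 7.
No cover costs less than 7.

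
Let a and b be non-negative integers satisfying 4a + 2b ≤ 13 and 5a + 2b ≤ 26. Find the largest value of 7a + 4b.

24

Relaxing integrality, the LP optimum is 26.00 at (a,b) = (0, 6.5), which is not an integer point.
(a,b)=(0,6): 4·0+2·6=12≤13, 5·0+2·6=12≤26, objective 24.
(a,b)=(0,5): 4·0+2·5=10≤13, 5·0+2·5=10≤26, objective 20.
The best lattice point is (0,6), giving 24.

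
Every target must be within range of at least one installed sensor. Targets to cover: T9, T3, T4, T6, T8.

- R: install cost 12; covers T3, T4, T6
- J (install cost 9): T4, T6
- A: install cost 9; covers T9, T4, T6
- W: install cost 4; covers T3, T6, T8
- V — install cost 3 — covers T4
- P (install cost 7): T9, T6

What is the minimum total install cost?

This is an integer covering problem.
The greedy cost-per-new-target heuristic would pick W, V, and P for 14, but a cheaper cover exists.
Choose A and W: together they cover T9, T3, T4, T6, T8 — every target.
Total install cost: 9 + 4 = 13.
No cover costs less than 13.

13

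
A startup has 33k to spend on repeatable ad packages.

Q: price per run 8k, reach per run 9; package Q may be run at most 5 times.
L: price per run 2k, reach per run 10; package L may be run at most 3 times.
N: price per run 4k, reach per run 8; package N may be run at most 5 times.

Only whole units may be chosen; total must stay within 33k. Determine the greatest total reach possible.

L has the best ratio (10/2); taking only L gives at most 3×10 = 30 (stopped by the supply cap of 3).
Mixing does better — 1×Q, 3×L, and 4×N: price 30 ≤ 33, reach 1·9 + 3·10 + 4·8 = 71.

71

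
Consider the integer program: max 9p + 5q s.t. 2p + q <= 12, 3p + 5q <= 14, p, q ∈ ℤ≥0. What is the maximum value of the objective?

36

(p,q)=(4,0): 2·4+1·0=8≤12, 3·4+5·0=12≤14, objective 36.
(p,q)=(3,1): 2·3+1·1=7≤12, 3·3+5·1=14≤14, objective 32.
No feasible integer point exceeds 36.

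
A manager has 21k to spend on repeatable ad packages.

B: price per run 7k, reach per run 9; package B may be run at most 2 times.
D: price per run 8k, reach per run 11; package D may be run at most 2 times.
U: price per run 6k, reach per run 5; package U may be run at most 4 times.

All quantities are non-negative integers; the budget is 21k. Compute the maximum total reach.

25

This is a bounded integer knapsack.
1×B, 1×D, and 1×U: price 21 ≤ 21, reach 1·9 + 1·11 + 1·5 = 25.
2×B and 1×U: price 20 ≤ 21, reach 2·9 + 1·5 = 23.
Best is 25.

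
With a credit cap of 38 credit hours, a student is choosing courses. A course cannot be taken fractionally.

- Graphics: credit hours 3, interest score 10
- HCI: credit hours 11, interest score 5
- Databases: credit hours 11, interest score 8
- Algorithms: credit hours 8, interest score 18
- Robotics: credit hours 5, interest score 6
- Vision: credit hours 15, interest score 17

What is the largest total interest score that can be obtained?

53

This is a 0-1 knapsack instance.
Allowing fractional choices, the relaxed optimum would be about 56.1, but courses are indivisible.
Graphics + HCI + Algorithms + Vision: credit hours 3 + 11 + 8 + 15 = 37 ≤ 38, interest score 10 + 5 + 18 + 17 = 50.
Graphics + Databases + Algorithms + Vision: credit hours 3 + 11 + 8 + 15 = 37 ≤ 38, interest score 10 + 8 + 18 + 17 = 53.
Graphics + Algorithms + Robotics + Vision: credit hours 3 + 8 + 5 + 15 = 31 ≤ 38, interest score 10 + 18 + 6 + 17 = 51.
Best is Graphics, Databases, Algorithms, and Vision with total interest score 53.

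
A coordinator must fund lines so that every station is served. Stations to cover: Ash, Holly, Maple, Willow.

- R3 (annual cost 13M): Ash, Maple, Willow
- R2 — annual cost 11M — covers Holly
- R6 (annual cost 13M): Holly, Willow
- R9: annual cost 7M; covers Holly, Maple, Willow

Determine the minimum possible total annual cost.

20

This is a weighted set-cover instance.
Choose R3 and R9: together they cover Ash, Holly, Maple, Willow — every station.
Total annual cost: 13 + 7 = 20.
No cover costs less than 20.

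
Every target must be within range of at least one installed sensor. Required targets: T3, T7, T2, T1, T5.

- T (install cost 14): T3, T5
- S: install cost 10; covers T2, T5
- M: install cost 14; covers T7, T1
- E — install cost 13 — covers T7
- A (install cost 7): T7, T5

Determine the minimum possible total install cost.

38

The greedy cost-per-new-target heuristic would pick A, S, T, and M for 45, but a cheaper cover exists.
Choose T, S, and M: together they cover T3, T7, T2, T1, T5 — every target.
Total install cost: 14 + 10 + 14 = 38.
No cover costs less than 38.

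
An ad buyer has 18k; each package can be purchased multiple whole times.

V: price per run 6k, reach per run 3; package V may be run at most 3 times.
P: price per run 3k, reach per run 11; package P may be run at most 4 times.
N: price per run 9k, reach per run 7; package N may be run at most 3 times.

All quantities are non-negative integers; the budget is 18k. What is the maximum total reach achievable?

47

4×P: price 12 ≤ 18, reach 4·11 = 44.
1×V and 4×P: price 18 ≤ 18, reach 1·3 + 4·11 = 47.
Best is 47.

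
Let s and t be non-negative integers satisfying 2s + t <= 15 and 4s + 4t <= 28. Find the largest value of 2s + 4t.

28

(s,t)=(0,7): 2·0+1·7=7≤15, 4·0+4·7=28≤28, objective 28.
(s,t)=(1,6): 2·1+1·6=8≤15, 4·1+4·6=28≤28, objective 26.
(s,t)=(0,6): 2·0+1·6=6≤15, 4·0+4·6=24≤28, objective 24.
No feasible integer point exceeds 28.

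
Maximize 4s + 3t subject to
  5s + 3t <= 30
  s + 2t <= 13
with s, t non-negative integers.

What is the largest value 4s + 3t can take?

(s,t)=(3,5): 5·3+3·5=30≤30, 1·3+2·5=13≤13, objective 27.
(s,t)=(3,4): 5·3+3·4=27≤30, 1·3+2·4=11≤13, objective 24.
(s,t)=(2,5): 5·2+3·5=25≤30, 1·2+2·5=12≤13, objective 23.
No feasible integer point exceeds 27.

27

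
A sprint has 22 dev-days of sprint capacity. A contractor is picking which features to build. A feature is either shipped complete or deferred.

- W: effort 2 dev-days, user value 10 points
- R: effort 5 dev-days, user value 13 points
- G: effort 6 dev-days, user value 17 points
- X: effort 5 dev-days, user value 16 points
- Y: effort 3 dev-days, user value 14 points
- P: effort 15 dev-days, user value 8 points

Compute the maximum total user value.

This is a 0-1 knapsack instance.
R + G + X + Y: effort 5 + 6 + 5 + 3 = 19 ≤ 22, user value 13 + 17 + 16 + 14 = 60.
W + R + G + X + Y: effort 2 + 5 + 6 + 5 + 3 = 21 ≤ 22, user value 10 + 13 + 17 + 16 + 14 = 70.
W + G + X + Y: effort 2 + 6 + 5 + 3 = 16 ≤ 22, user value 10 + 17 + 16 + 14 = 57.
Best is W, R, G, X, and Y with total user value 70.

70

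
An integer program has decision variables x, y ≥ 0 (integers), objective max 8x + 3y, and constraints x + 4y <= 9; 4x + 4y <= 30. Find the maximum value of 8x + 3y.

(x,y)=(7,0) is feasible, giving 56.
(x,y)=(6,0) is feasible, giving 48.
No feasible integer point exceeds 56.

56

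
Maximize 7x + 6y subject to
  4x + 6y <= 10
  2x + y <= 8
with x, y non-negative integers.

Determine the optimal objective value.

The continuous relaxation peaks at (2.5, 0) with value 17.50; rounding to a feasible lattice point costs some objective.
(x,y)=(2,0): 4·2+6·0=8≤10, 2·2+1·0=4≤8, objective 14.
(x,y)=(1,1): 4·1+6·1=10≤10, 2·1+1·1=3≤8, objective 13.
(x,y)=(1,0): 4·1+6·0=4≤10, 2·1+1·0=2≤8, objective 7.
The best lattice point is (2,0), giving 14.

14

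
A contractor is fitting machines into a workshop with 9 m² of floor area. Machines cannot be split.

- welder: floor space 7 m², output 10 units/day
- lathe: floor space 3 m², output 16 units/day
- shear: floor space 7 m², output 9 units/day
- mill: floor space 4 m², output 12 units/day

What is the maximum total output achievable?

28

Allowing fractional choices, the relaxed optimum would be about 30.9, but machines are indivisible.
mill: floor space 4 ≤ 9, output 12.
lathe: floor space 3 ≤ 9, output 16.
lathe + mill: floor space 3 + 4 = 7 ≤ 9, output 16 + 12 = 28.
Best is lathe and mill with total output 28.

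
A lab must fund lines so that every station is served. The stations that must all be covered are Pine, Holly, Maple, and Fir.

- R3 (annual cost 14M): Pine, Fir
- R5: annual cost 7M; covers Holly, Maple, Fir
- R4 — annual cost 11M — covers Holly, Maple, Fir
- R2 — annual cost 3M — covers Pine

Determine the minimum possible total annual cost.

10

Choose R5 and R2: together they cover Pine, Holly, Maple, Fir — every station.
Total annual cost: 7 + 3 = 10.
No cover costs less than 10.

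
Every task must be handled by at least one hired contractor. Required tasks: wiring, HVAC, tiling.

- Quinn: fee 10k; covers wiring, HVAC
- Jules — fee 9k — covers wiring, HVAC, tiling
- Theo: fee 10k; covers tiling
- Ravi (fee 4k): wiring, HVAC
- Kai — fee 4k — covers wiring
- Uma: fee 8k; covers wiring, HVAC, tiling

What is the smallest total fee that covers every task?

8

The greedy cost-per-new-task heuristic would pick Ravi and Uma for 12, but a cheaper cover exists.
Uma alone covers wiring, HVAC, tiling — every task.
Total fee: 8.
No cover costs less than 8.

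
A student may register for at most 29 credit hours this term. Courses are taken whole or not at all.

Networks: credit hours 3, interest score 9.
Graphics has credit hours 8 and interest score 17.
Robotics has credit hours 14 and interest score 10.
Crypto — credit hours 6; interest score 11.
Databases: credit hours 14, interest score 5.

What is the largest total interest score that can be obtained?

Allowing fractional choices, the relaxed optimum would be about 45.6, but courses are indivisible.
Networks + Graphics + Robotics: credit hours 3 + 8 + 14 = 25 ≤ 29, interest score 9 + 17 + 10 = 36.
Networks + Graphics + Crypto: credit hours 3 + 8 + 6 = 17 ≤ 29, interest score 9 + 17 + 11 = 37.
Graphics + Robotics + Crypto: credit hours 8 + 14 + 6 = 28 ≤ 29, interest score 17 + 10 + 11 = 38.
Best is Graphics, Robotics, and Crypto with total interest score 38.

38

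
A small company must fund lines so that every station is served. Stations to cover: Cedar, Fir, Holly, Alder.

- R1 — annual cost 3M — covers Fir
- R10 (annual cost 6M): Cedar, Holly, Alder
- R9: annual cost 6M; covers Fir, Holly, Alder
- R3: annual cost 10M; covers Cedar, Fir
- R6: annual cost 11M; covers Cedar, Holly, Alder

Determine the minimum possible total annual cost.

9

This is an integer covering problem.
Choose R1 and R10: together they cover Cedar, Fir, Holly, Alder — every station.
Total annual cost: 3 + 6 = 9.
No cover costs less than 9.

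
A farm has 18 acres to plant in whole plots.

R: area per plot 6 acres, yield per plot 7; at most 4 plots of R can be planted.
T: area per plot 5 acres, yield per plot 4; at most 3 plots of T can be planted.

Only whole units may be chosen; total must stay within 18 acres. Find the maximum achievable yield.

This is a bounded integer knapsack.
R has the best ratio (7/6); taking only R gives at most 3×7 = 21 (stopped by the area limit).
Optimal: 3×R: area 18 ≤ 18, yield 3·7 = 21.

21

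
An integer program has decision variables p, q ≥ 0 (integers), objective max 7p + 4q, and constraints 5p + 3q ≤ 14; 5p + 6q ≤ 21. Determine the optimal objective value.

(p,q)=(2,1): 5·2+3·1=13≤14, 5·2+6·1=16≤21, objective 18.
(p,q)=(1,2): 5·1+3·2=11≤14, 5·1+6·2=17≤21, objective 15.
(p,q)=(2,0): 5·2+3·0=10≤14, 5·2+6·0=10≤21, objective 14.
The best lattice point is (2,1), giving 18.

18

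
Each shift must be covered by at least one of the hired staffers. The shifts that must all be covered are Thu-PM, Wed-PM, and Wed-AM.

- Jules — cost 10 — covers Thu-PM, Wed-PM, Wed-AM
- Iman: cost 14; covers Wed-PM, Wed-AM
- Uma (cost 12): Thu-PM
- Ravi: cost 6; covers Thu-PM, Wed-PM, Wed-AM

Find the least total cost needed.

This is a weighted set-cover instance.
Ravi alone covers Thu-PM, Wed-PM, Wed-AM — every shift.
Total cost: 6.
No cover costs less than 6.

6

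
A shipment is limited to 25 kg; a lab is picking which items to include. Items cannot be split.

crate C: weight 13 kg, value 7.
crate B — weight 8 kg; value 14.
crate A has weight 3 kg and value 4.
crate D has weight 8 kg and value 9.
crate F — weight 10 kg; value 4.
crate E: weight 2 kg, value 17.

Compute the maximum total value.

44

This is an integer program with binary decision variables.
crate B + crate A + crate D + crate E: weight 8 + 3 + 8 + 2 = 21 ≤ 25, value 14 + 4 + 9 + 17 = 44.
crate B + crate D + crate E: weight 8 + 8 + 2 = 18 ≤ 25, value 14 + 9 + 17 = 40.
Best is crate B, crate A, crate D, and crate E with total value 44.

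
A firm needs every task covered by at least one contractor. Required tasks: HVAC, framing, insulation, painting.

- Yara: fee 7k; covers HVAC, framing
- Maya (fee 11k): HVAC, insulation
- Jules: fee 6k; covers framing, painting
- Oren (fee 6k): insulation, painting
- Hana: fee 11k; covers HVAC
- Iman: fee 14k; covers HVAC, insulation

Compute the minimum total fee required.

13

The greedy cost-per-new-task heuristic would pick Jules and Maya for 17, but a cheaper cover exists.
Choose Yara and Oren: together they cover HVAC, framing, insulation, painting — every task.
Total fee: 7 + 6 = 13.
No cover costs less than 13.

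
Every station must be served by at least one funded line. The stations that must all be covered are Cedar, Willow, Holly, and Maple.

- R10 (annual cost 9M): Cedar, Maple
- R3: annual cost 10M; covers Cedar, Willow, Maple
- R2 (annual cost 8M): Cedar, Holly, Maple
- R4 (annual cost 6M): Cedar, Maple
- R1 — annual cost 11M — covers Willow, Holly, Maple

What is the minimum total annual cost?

17

This is an integer covering problem.
The greedy cost-per-new-station heuristic would pick R2 and R3 for 18, but a cheaper cover exists.
Choose R4 and R1: together they cover Cedar, Willow, Holly, Maple — every station.
Total annual cost: 6 + 11 = 17.
No cover costs less than 17.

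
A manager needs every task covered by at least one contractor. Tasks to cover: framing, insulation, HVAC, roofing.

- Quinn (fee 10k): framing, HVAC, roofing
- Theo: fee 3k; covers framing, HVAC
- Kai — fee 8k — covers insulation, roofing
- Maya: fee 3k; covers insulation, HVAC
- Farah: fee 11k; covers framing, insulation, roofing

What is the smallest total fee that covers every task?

11

The greedy cost-per-new-task heuristic would pick Theo, Maya, and Kai for 14, but a cheaper cover exists.
Choose Theo and Kai: together they cover framing, insulation, HVAC, roofing — every task.
Total fee: 3 + 8 = 11.
No cover costs less than 11.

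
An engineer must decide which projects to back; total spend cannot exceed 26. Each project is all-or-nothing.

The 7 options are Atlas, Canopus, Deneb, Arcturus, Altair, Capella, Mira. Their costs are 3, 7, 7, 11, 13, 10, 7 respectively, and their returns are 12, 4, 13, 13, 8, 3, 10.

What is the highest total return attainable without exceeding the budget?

This is a 0-1 knapsack instance.
Allowing fractional choices, the relaxed optimum would be about 45.6, but projects are indivisible.
Deneb + Arcturus + Mira: cost 7 + 11 + 7 = 25 ≤ 26, return 13 + 13 + 10 = 36.
Atlas + Deneb + Arcturus: cost 3 + 7 + 11 = 21 ≤ 26, return 12 + 13 + 13 = 38.
Atlas + Canopus + Deneb + Mira: cost 3 + 7 + 7 + 7 = 24 ≤ 26, return 12 + 4 + 13 + 10 = 39.
Best is Atlas, Canopus, Deneb, and Mira with total return 39.

39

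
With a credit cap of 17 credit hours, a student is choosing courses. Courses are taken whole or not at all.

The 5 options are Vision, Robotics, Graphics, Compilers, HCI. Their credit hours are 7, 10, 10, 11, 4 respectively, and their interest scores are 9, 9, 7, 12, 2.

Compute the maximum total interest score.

Vision + Graphics: credit hours 7 + 10 = 17 ≤ 17, interest score 9 + 7 = 16.
Vision + Robotics: credit hours 7 + 10 = 17 ≤ 17, interest score 9 + 9 = 18.
Compilers + HCI: credit hours 11 + 4 = 15 ≤ 17, interest score 12 + 2 = 14.
Best is Vision and Robotics with total interest score 18.

18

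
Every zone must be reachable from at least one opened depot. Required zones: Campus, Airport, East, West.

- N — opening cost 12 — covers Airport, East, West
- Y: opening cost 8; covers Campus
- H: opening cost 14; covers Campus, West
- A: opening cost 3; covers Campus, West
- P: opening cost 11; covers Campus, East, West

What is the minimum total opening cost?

Choose N and A: together they cover Campus, Airport, East, West — every zone.
Total opening cost: 12 + 3 = 15.
No cover costs less than 15.

15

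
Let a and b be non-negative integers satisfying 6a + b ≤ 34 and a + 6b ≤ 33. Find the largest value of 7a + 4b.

51

The continuous relaxation peaks at (4.89, 4.69) with value 52.94; rounding to a feasible lattice point costs some objective.
(a,b)=(5,4) is feasible, giving 51.
(a,b)=(5,3) is feasible, giving 47.
(a,b)=(4,4) is feasible, giving 44.
(a,b)=(3,5) is feasible, giving 41.
No feasible integer point exceeds 51.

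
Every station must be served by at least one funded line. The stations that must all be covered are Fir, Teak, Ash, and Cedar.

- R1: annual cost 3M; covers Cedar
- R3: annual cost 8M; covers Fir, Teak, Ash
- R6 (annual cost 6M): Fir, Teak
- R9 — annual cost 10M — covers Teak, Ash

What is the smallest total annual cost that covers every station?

11

Choose R1 and R3: together they cover Fir, Teak, Ash, Cedar — every station.
Total annual cost: 3 + 8 = 11.
No cover costs less than 11.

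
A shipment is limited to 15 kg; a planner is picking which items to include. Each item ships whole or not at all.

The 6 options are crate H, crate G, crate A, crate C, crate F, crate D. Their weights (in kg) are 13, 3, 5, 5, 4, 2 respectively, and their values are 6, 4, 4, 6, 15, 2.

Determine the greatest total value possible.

This is a 0-1 knapsack instance.
Allowing fractional choices, the relaxed optimum would be about 27.8, but items are indivisible.
crate G + crate C + crate F + crate D: weight 3 + 5 + 4 + 2 = 14 ≤ 15, value 4 + 6 + 15 + 2 = 27.
crate G + crate C + crate F: weight 3 + 5 + 4 = 12 ≤ 15, value 4 + 6 + 15 = 25.
Best is crate G, crate C, crate F, and crate D with total value 27.

27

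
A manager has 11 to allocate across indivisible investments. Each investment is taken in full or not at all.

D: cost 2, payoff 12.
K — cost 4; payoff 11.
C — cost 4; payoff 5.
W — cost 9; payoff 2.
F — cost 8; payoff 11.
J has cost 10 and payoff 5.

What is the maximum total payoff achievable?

28

Treat it as a binary knapsack problem.
Take D, K, and C: cost 2 + 4 + 4 = 10 ≤ 11, payoff 12 + 11 + 5 = 28.
No other feasible combination does better.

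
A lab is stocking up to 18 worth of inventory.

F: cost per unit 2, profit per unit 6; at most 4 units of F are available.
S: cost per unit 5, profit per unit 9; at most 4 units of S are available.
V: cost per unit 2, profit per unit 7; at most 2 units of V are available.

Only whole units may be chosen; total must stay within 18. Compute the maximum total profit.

Take 4×F, 1×S, and 2×V: cost 17 ≤ 18, profit 4·6 + 1·9 + 2·7 = 47.
V has the best ratio (7/2) and is taken to its limit of 2; remaining capacity is filled optimally with the others.

47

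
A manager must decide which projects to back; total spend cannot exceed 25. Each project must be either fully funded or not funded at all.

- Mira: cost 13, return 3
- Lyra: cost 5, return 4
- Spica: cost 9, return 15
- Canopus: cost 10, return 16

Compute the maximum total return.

35

Allowing fractional choices, the relaxed optimum would be about 35.2, but projects are indivisible.
Spica + Canopus: cost 9 + 10 = 19 ≤ 25, return 15 + 16 = 31.
Lyra + Spica + Canopus: cost 5 + 9 + 10 = 24 ≤ 25, return 4 + 15 + 16 = 35.
Lyra + Canopus: cost 5 + 10 = 15 ≤ 25, return 4 + 16 = 20.
Best is Lyra, Spica, and Canopus with total return 35.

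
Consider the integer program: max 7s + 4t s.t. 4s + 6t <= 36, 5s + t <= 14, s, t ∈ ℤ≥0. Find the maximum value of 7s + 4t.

30

(s,t)=(2,4): 4·2+6·4=32≤36, 5·2+1·4=14≤14, objective 30.
(s,t)=(1,5): 4·1+6·5=34≤36, 5·1+1·5=10≤14, objective 27.
(s,t)=(2,3): 4·2+6·3=26≤36, 5·2+1·3=13≤14, objective 26.
(s,t)=(1,4): 4·1+6·4=28≤36, 5·1+1·4=9≤14, objective 23.
Maximum is 30 at (s,t)=(2,4).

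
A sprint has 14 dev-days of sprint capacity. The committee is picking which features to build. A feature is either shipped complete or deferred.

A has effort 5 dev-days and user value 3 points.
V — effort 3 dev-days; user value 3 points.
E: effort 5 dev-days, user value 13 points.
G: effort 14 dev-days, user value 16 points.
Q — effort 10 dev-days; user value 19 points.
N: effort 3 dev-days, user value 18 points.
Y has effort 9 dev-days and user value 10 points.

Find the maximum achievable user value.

Treat it as a binary knapsack problem.
Take Q and N: effort 10 + 3 = 13 ≤ 14, user value 19 + 18 = 37.
No other feasible combination does better.

37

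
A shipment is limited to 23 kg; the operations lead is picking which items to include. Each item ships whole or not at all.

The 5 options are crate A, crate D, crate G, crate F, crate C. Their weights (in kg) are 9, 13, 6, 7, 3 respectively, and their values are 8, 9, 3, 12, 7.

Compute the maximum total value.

28

Allowing fractional choices, the relaxed optimum would be about 29.8, but items are indivisible.
crate A + crate G + crate F: weight 9 + 6 + 7 = 22 ≤ 23, value 8 + 3 + 12 = 23.
crate A + crate F + crate C: weight 9 + 7 + 3 = 19 ≤ 23, value 8 + 12 + 7 = 27.
crate D + crate F + crate C: weight 13 + 7 + 3 = 23 ≤ 23, value 9 + 12 + 7 = 28.
Best is crate D, crate F, and crate C with total value 28.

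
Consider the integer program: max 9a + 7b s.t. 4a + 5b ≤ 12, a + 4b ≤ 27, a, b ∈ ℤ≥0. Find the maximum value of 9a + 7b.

(a,b)=(3,0) is feasible, giving 27.
(a,b)=(2,0) is feasible, giving 18.
Maximum is 27 at (a,b)=(3,0).

27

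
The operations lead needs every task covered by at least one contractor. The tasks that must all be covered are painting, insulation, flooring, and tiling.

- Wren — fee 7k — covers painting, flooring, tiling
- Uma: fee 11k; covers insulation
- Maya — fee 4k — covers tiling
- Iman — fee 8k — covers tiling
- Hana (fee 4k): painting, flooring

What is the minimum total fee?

The greedy cost-per-new-task heuristic would pick Hana, Maya, and Uma for 19, but a cheaper cover exists.
Choose Wren and Uma: together they cover painting, insulation, flooring, tiling — every task.
Total fee: 7 + 11 = 18.
No cover costs less than 18.

18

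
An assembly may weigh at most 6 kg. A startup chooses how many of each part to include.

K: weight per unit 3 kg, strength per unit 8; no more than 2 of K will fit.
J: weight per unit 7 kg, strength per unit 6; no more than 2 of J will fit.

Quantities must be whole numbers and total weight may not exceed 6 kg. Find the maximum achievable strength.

16

This is a bounded integer knapsack.
2×K: weight 6 ≤ 6, strength 2·8 = 16.
1×K: weight 3 ≤ 6, strength 1·8 = 8.
Best is 16.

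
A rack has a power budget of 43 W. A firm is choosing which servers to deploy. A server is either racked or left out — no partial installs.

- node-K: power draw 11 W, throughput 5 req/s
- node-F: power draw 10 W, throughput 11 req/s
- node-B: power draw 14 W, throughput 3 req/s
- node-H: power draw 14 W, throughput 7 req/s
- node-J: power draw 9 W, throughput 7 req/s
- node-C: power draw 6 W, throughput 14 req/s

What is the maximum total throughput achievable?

39

Allowing fractional choices, the relaxed optimum would be about 40.8, but servers are indivisible.
node-K + node-F + node-J + node-C: power draw 11 + 10 + 9 + 6 = 36 ≤ 43, throughput 5 + 11 + 7 + 14 = 37.
node-F + node-H + node-J + node-C: power draw 10 + 14 + 9 + 6 = 39 ≤ 43, throughput 11 + 7 + 7 + 14 = 39.
node-K + node-F + node-H + node-C: power draw 11 + 10 + 14 + 6 = 41 ≤ 43, throughput 5 + 11 + 7 + 14 = 37.
Best is node-F, node-H, node-J, and node-C with total throughput 39.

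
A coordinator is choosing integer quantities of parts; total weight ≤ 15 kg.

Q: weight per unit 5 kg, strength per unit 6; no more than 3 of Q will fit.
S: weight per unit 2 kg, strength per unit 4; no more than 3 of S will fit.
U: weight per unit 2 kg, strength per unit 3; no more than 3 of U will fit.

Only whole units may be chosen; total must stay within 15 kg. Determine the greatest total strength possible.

24

1×Q, 2×S, and 3×U: weight 15 ≤ 15, strength 1·6 + 2·4 + 3·3 = 23.
1×Q, 3×S, and 2×U: weight 15 ≤ 15, strength 1·6 + 3·4 + 2·3 = 24.
Best is 24.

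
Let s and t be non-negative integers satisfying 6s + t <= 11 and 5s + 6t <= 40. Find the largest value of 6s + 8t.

The continuous relaxation peaks at (0, 6.67) with value 53.33; rounding to a feasible lattice point costs some objective.
(s,t)=(0,6): 6·0+1·6=6≤11, 5·0+6·6=36≤40, objective 48.
(s,t)=(1,5): 6·1+1·5=11≤11, 5·1+6·5=35≤40, objective 46.
(s,t)=(0,5): 6·0+1·5=5≤11, 5·0+6·5=30≤40, objective 40.
The best lattice point is (0,6), giving 48.

48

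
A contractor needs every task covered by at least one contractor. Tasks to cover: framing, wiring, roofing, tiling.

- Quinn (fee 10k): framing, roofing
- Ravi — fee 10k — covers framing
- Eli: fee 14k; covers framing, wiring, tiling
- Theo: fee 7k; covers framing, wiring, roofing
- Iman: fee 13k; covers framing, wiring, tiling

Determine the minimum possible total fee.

20

Choose Theo and Iman: together they cover framing, wiring, roofing, tiling — every task.
Total fee: 7 + 13 = 20.
No cover costs less than 20.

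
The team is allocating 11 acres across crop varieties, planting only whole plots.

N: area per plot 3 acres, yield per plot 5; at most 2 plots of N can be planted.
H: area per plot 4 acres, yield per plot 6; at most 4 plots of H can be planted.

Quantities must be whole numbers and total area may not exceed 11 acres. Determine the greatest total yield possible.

17

This is a bounded integer knapsack.
2×N and 1×H: area 10 ≤ 11, yield 2·5 + 1·6 = 16.
1×N and 2×H: area 11 ≤ 11, yield 1·5 + 2·6 = 17.
Best is 17.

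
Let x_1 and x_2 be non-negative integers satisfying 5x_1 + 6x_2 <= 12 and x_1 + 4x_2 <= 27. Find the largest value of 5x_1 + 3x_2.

10

(x_1,x_2)=(2,0): 5·2+6·0=10≤12, 1·2+4·0=2≤27, objective 10.
(x_1,x_2)=(1,1): 5·1+6·1=11≤12, 1·1+4·1=5≤27, objective 8.
Maximum is 10 at (x_1,x_2)=(2,0).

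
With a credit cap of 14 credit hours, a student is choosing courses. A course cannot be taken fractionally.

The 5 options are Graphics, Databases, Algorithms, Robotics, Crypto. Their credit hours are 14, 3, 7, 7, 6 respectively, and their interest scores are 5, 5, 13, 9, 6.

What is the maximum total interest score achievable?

This is an integer program with binary decision variables.
Algorithms + Crypto: credit hours 7 + 6 = 13 ≤ 14, interest score 13 + 6 = 19.
Databases + Algorithms: credit hours 3 + 7 = 10 ≤ 14, interest score 5 + 13 = 18.
Algorithms + Robotics: credit hours 7 + 7 = 14 ≤ 14, interest score 13 + 9 = 22.
Best is Algorithms and Robotics with total interest score 22.

22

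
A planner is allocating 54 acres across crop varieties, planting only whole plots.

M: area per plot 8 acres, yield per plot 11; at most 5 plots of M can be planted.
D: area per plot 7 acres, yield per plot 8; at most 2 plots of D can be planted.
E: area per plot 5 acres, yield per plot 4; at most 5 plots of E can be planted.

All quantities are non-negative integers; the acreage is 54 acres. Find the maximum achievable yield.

71

Take 5×M and 2×D: area 54 ≤ 54, yield 5·11 + 2·8 = 71.
M has the best ratio (11/8) and is taken to its limit of 5; remaining capacity is filled optimally with the others.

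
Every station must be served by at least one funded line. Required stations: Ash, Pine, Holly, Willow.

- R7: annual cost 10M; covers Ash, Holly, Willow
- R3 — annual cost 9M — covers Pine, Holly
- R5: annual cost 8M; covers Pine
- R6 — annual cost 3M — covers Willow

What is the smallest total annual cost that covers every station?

The greedy cost-per-new-station heuristic would pick R6, R3, and R7 for 22, but a cheaper cover exists.
Choose R7 and R5: together they cover Ash, Pine, Holly, Willow — every station.
Total annual cost: 10 + 8 = 18.
No cover costs less than 18.

18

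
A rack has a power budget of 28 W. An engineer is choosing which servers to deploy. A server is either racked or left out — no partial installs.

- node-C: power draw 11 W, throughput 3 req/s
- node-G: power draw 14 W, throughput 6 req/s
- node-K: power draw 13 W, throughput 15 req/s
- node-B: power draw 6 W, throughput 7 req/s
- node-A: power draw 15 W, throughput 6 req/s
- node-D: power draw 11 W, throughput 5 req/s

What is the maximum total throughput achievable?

Allowing fractional choices, the relaxed optimum would be about 26.1, but servers are indivisible.
node-K + node-A: power draw 13 + 15 = 28 ≤ 28, throughput 15 + 6 = 21.
node-K + node-B: power draw 13 + 6 = 19 ≤ 28, throughput 15 + 7 = 22.
node-G + node-K: power draw 14 + 13 = 27 ≤ 28, throughput 6 + 15 = 21.
Best is node-K and node-B with total throughput 22.

22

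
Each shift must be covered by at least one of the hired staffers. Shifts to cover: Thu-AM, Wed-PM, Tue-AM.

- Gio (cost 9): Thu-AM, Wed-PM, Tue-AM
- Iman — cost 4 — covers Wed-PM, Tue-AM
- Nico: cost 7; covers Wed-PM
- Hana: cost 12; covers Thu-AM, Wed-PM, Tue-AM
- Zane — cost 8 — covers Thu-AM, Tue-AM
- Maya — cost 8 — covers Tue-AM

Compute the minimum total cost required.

The greedy cost-per-new-shift heuristic would pick Iman and Zane for 12, but a cheaper cover exists.
Gio alone covers Thu-AM, Wed-PM, Tue-AM — every shift.
Total cost: 9.
No cover costs less than 9.

9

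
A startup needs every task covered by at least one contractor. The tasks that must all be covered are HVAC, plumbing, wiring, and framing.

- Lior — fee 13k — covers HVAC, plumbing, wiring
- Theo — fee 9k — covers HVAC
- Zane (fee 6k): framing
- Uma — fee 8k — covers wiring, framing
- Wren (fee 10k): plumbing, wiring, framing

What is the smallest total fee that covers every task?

Choose Lior and Zane: together they cover HVAC, plumbing, wiring, framing — every task.
Total fee: 13 + 6 = 19.
No cover costs less than 19.

19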